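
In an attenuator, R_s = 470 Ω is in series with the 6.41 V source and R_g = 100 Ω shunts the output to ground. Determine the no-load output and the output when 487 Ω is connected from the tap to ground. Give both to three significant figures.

Open-circuit: V = 6.41 × 100/(470 + 100) = 1.12 V.
With the load, R_g becomes R_g‖R_L = 82.96 Ω, so V = 6.41 × 82.96/553.0 = 0.962 V.

Unloaded: 1.12 V; loaded: 0.962 V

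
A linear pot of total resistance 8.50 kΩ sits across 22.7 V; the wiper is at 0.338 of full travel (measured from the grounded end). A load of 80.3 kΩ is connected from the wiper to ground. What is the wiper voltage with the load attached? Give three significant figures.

V ≈ 7.50 V

The wiper splits the pot into (1−α)R = 5.627 kΩ above and αR = 2.873 kΩ below.
Lower section ‖ load = 2.774 kΩ.
V_wiper = 22.7 × 2.774/(5.627 + 2.774) = 7.50 V.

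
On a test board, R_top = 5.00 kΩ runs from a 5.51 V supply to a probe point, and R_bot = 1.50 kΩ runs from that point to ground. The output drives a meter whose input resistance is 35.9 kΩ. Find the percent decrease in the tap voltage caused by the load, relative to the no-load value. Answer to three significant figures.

3.11 %

The divider's output (Thévenin) resistance is R_top‖R_bot = 1.154 kΩ.
Fractional drop under load = R_th/(R_th + R_L) = 1.154 / (1.154 + 35.9) = 0.03114.
So the output falls by 3.11 %.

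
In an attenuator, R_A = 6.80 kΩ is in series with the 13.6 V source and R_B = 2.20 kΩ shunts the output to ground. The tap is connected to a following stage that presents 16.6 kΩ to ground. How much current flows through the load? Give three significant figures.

R_B‖R_L = 1.943 kΩ; V_out = 13.6 × 1.943/8.743 = 3.022 V.
I_L = V_out / R_L = 3.022 / 16.6 kΩ = 0.182 mA.

I_L ≈ 0.182 mA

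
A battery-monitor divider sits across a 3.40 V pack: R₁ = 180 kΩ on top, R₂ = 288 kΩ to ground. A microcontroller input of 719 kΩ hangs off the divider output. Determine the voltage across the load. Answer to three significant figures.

The load sits in parallel with R₂: R₂‖R_L = (288 × 719) / (288 + 719) = 205.6 kΩ.
V_out = 3.40 × 205.6 / (180 + 205.6) = 3.40 × 205.6/385.6 = 1.81 V.

V_out ≈ 1.81 V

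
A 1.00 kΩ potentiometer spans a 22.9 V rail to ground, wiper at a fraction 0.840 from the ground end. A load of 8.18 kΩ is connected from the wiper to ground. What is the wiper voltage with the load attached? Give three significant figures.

The wiper splits the pot into (1−α)R = 160.0 Ω above and αR = 840.0 Ω below.
Lower section ‖ load = 761.8 Ω.
V_wiper = 22.9 × 761.8/(160.0 + 761.8) = 18.9 V.

V ≈ 18.9 V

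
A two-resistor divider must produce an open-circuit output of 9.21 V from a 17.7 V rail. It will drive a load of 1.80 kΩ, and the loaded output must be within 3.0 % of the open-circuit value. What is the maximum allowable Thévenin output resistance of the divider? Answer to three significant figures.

R_th ≤ 55.7 Ω

Loading drop = R_th/(R_th + R_L) ≤ 0.0300, so R_th ≤ R_L · ε/(1−ε) = 1.80 kΩ × 0.0300/0.9700 = 55.7 Ω.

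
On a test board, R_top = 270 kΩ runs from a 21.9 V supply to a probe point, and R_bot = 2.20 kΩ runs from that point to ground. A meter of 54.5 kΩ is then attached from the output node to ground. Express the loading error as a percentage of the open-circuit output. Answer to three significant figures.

3.85 %

The divider's output (Thévenin) resistance is R_top‖R_bot = 2.182 kΩ.
Fractional drop under load = R_th/(R_th + R_L) = 2.182 / (2.182 + 54.5) = 0.03850.
So the output falls by 3.85 %.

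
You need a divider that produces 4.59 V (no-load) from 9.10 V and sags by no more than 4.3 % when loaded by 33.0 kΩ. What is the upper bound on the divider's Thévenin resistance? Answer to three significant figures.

R_th ≤ 1.48 kΩ

Loading drop = R_th/(R_th + R_L) ≤ 0.0430, so R_th ≤ R_L · ε/(1−ε) = 33.0 kΩ × 0.0430/0.9570 = 1.48 kΩ.
(Any R1, R2 with R2/(R1+R2) = 0.504 and R1‖R2 ≤ 1.48 kΩ will meet the spec.)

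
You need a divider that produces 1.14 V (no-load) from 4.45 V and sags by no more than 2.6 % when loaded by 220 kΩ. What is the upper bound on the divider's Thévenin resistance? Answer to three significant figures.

R_th ≤ 5.87 kΩ

Loading drop = R_th/(R_th + R_L) ≤ 0.0260, so R_th ≤ R_L · ε/(1−ε) = 220 kΩ × 0.0260/0.9740 = 5.87 kΩ.
(Any R1, R2 with R2/(R1+R2) = 0.256 and R1‖R2 ≤ 5.87 kΩ will meet the spec.)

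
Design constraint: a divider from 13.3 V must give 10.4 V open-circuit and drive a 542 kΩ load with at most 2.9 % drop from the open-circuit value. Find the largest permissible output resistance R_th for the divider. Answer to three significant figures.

Loading drop = R_th/(R_th + R_L) ≤ 0.0290, so R_th ≤ R_L · ε/(1−ε) = 542 kΩ × 0.0290/0.9710 = 16.2 kΩ.

R_th ≤ 16.2 kΩ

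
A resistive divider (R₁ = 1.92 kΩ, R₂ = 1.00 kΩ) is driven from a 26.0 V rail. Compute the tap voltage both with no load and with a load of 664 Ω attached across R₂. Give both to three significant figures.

Open-circuit: V = 26.0 × 1000/(1920 + 1000) = 8.90 V.
With the load, R₂ becomes R₂‖R_L = 399.0 Ω, so V = 26.0 × 399.0/2319 = 4.47 V.

Unloaded: 8.90 V; loaded: 4.47 V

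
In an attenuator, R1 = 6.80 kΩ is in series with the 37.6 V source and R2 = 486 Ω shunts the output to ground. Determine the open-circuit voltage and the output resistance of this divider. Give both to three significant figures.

V_th is the open-circuit tap voltage: 37.6 × 486/(6800 + 486) = 2.51 V.
With the supply zeroed, R1 and R2 appear in parallel from the tap: R_th = R1‖R2 = (6800 × 486)/7286 = 454 Ω.

V_th = 2.51 V, R_th = 454 Ω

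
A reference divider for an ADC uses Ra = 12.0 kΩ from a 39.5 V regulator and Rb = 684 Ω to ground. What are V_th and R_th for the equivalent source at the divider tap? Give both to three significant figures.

V_th = 2.13 V, R_th = 647 Ω

V_th is the open-circuit tap voltage: 39.5 × 684/(12000 + 684) = 2.13 V.
With the supply zeroed, Ra and Rb appear in parallel from the tap: R_th = Ra‖Rb = (12000 × 684)/12680 = 647 Ω.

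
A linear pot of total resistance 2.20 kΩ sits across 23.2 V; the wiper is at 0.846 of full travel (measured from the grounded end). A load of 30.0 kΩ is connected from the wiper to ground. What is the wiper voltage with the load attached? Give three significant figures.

V ≈ 19.4 V

The wiper splits the pot into (1−α)R = 338.8 Ω above and αR = 1861 Ω below.
Lower section ‖ load = 1752 Ω.
V_wiper = 23.2 × 1752/(338.8 + 1752) = 19.4 V.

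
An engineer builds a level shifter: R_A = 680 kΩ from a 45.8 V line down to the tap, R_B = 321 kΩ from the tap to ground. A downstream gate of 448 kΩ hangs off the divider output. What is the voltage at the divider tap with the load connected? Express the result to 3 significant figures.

V_out ≈ 9.88 V

The load sits in parallel with R_B: R_B‖R_L = (321 × 448) / (321 + 448) = 187.0 kΩ.
V_out = 45.8 × 187.0 / (680 + 187.0) = 45.8 × 187.0/867.0 = 9.88 V.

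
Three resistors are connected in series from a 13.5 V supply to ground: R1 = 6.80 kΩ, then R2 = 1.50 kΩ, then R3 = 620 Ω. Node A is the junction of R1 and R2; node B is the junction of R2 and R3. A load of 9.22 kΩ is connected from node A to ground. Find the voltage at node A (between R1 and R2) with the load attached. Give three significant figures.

Below node A the series string R2+R3 = 2120 Ω sits in parallel with the 9220 Ω load: 1724 Ω.
V_A = 13.5 × 1724/(6800 + 1724) = 2.73 V.

V ≈ 2.73 V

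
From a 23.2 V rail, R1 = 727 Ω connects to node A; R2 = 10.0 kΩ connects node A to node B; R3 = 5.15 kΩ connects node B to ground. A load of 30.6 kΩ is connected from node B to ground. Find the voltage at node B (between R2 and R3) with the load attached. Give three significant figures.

At node B, R3 is in parallel with the load: R3‖R_L = 4408 Ω.
Below node A the resistance is R2 + (R3‖R_L) = 14410 Ω, so V_A = 23.2 × 14410/15140 = 22.09 V.
Then V_B = V_A × (R3‖R_L)/(R2 + R3‖R_L) = 22.09 × 4408/14410 = 6.76 V.

V ≈ 6.76 V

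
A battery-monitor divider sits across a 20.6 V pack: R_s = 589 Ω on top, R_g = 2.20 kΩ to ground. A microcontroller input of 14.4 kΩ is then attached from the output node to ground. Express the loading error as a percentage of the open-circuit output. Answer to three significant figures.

3.13 %

The divider's output (Thévenin) resistance is R_s‖R_g = 464.6 Ω.
Fractional drop under load = R_th/(R_th + R_L) = 464.6 / (464.6 + 14400) = 0.03126.
So the output falls by 3.13 %.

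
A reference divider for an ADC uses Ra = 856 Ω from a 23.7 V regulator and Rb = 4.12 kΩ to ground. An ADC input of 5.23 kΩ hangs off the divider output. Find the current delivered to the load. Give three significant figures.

I_L ≈ 3.30 mA

Rb‖R_L = 2305 Ω; V_out = 23.7 × 2305/3161 = 17.28 V.
I_L = V_out / R_L = 17.28 / 5.23 kΩ = 3.30 mA.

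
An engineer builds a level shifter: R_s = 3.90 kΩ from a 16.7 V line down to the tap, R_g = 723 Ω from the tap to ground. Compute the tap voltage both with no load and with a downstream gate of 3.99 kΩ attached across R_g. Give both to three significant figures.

Unloaded: 2.61 V; loaded: 2.27 V

Open-circuit: V = 16.7 × 723/(3900 + 723) = 2.61 V.
With the load, R_g becomes R_g‖R_L = 612.1 Ω, so V = 16.7 × 612.1/4512 = 2.27 V.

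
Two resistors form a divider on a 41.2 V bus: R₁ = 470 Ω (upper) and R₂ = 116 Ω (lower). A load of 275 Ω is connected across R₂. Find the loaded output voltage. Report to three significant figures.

The load sits in parallel with R₂: R₂‖R_L = (116 × 275) / (116 + 275) = 81.59 Ω.
V_out = 41.2 × 81.59 / (470 + 81.59) = 41.2 × 81.59/551.6 = 6.09 V.
(Unloaded it would have been 8.16 V.)

V_out ≈ 6.09 V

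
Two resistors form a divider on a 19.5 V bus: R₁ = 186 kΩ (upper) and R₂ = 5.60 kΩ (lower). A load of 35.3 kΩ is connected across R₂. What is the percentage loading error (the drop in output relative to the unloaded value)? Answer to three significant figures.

13.3 %

The divider's output (Thévenin) resistance is R₁‖R₂ = 5.436 kΩ.
Fractional drop under load = R_th/(R_th + R_L) = 5.436 / (5.436 + 35.3) = 0.1335.
So the output falls by 13.3 %.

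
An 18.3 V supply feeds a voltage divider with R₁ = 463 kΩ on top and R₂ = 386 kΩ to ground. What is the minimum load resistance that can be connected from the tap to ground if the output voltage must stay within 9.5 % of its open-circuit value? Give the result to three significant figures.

Output resistance R_th = R₁‖R₂ = (463 × 386)/849.0 = 210.5 kΩ.
The fractional drop is R_th/(R_th + R_L); requiring this ≤ 0.0950 gives R_L ≥ R_th(1/0.0950 − 1) = 210.5 × 9.526 = 2.01 MΩ.

R_L(min) ≈ 2.01 MΩ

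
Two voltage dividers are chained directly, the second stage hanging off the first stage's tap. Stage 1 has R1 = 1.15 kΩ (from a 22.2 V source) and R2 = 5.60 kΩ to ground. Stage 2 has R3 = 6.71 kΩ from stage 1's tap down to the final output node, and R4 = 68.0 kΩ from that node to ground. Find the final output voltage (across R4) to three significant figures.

Stage 2 presents R3+R4 = 74.71 kΩ as a load on stage 1's tap.
Stage 1's lower leg becomes R2‖(R3+R4) = 5.210 kΩ, so V_mid = 22.2 × 5.210/6.360 = 18.19 V.
Stage 2 is itself unloaded: V_out = V_mid × R4/(R3+R4) = 18.19 × 68.0/74.71 = 16.6 V.

V_out ≈ 16.6 V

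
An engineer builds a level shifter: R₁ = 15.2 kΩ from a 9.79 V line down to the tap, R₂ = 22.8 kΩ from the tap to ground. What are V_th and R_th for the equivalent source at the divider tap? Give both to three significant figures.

V_th = 5.87 V, R_th = 9.12 kΩ

V_th is the open-circuit tap voltage: 9.79 × 22.8/(15.2 + 22.8) = 5.87 V.
With the supply zeroed, R₁ and R₂ appear in parallel from the tap: R_th = R₁‖R₂ = (15.2 × 22.8)/38.00 = 9.12 kΩ.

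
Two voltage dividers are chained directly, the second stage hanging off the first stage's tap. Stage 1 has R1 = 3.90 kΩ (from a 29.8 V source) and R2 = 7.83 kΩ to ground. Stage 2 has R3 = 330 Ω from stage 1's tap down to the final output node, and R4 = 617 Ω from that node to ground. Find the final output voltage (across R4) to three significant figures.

Stage 2 presents R3+R4 = 947.0 Ω as a load on stage 1's tap.
Stage 1's lower leg becomes R2‖(R3+R4) = 844.8 Ω, so V_mid = 29.8 × 844.8/4745 = 5.306 V.
Stage 2 is itself unloaded: V_out = V_mid × R4/(R3+R4) = 5.306 × 617/947.0 = 3.46 V.

V_out ≈ 3.46 V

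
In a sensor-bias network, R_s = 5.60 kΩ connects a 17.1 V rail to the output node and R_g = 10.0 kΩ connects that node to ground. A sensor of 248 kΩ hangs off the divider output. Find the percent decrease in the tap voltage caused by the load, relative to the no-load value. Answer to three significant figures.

The divider's output (Thévenin) resistance is R_s‖R_g = 3.590 kΩ.
Fractional drop under load = R_th/(R_th + R_L) = 3.590 / (3.590 + 248) = 0.01427.
So the output falls by 1.43 %.

1.43 %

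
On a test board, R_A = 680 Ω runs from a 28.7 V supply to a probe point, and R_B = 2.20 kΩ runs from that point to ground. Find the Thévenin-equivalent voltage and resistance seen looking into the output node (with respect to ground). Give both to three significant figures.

V_th = 21.9 V, R_th = 519 Ω

V_th is the open-circuit tap voltage: 28.7 × 2200/(680 + 2200) = 21.9 V.
With the supply zeroed, R_A and R_B appear in parallel from the tap: R_th = R_A‖R_B = (680 × 2200)/2880 = 519 Ω.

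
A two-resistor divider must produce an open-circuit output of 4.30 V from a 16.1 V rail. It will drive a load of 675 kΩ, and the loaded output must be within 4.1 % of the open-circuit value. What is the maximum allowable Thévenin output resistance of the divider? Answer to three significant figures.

R_th ≤ 28.9 kΩ

Loading drop = R_th/(R_th + R_L) ≤ 0.0410, so R_th ≤ R_L · ε/(1−ε) = 675 kΩ × 0.0410/0.9590 = 28.9 kΩ.
(Any R1, R2 with R2/(R1+R2) = 0.267 and R1‖R2 ≤ 28.9 kΩ will meet the spec.)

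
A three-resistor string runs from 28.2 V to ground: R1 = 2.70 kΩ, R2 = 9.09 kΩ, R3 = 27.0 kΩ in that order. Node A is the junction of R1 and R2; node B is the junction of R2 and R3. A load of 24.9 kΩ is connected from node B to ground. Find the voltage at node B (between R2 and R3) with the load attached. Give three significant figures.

At node B, R3 is in parallel with the load: R3‖R_L = 12.95 kΩ.
Below node A the resistance is R2 + (R3‖R_L) = 22.04 kΩ, so V_A = 28.2 × 22.04/24.74 = 25.12 V.
Then V_B = V_A × (R3‖R_L)/(R2 + R3‖R_L) = 25.12 × 12.95/22.04 = 14.8 V.

V ≈ 14.8 V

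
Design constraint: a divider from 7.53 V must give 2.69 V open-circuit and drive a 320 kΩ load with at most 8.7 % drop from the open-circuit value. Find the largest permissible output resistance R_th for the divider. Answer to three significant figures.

R_th ≤ 30.5 kΩ

Loading drop = R_th/(R_th + R_L) ≤ 0.0870, so R_th ≤ R_L · ε/(1−ε) = 320 kΩ × 0.0870/0.9130 = 30.5 kΩ.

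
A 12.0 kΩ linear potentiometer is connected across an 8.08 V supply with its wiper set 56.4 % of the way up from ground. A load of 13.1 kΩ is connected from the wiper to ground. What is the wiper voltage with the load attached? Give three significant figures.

V ≈ 3.72 V

The wiper splits the pot into (1−α)R = 5.232 kΩ above and αR = 6.768 kΩ below.
Lower section ‖ load = 4.462 kΩ.
V_wiper = 8.08 × 4.462/(5.232 + 4.462) = 3.72 V.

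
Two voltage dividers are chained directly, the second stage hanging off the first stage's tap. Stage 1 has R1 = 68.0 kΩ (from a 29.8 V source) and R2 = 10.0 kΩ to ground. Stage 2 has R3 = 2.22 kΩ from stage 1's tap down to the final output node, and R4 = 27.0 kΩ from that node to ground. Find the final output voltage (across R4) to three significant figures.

V_out ≈ 2.72 V

Stage 2 presents R3+R4 = 29.22 kΩ as a load on stage 1's tap.
Stage 1's lower leg becomes R2‖(R3+R4) = 7.450 kΩ, so V_mid = 29.8 × 7.450/75.45 = 2.943 V.
Stage 2 is itself unloaded: V_out = V_mid × R4/(R3+R4) = 2.943 × 27.0/29.22 = 2.72 V.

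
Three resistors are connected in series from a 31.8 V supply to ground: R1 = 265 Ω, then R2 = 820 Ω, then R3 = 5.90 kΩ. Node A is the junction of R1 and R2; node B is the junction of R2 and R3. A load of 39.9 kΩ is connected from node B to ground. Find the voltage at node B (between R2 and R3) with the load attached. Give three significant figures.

V ≈ 26.3 V

At node B, R3 is in parallel with the load: R3‖R_L = 5140 Ω.
Below node A the resistance is R2 + (R3‖R_L) = 5960 Ω, so V_A = 31.8 × 5960/6225 = 30.45 V.
Then V_B = V_A × (R3‖R_L)/(R2 + R3‖R_L) = 30.45 × 5140/5960 = 26.3 V.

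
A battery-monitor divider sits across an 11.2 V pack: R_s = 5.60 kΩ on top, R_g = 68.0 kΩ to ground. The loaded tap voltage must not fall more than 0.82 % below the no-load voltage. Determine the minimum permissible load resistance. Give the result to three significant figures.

Output resistance R_th = R_s‖R_g = (5.60 × 68.0)/73.60 = 5.174 kΩ.
The fractional drop is R_th/(R_th + R_L); requiring this ≤ 0.00820 gives R_L ≥ R_th(1/0.00820 − 1) = 5.174 × 121.0 = 626 kΩ.

R_L(min) ≈ 626 kΩ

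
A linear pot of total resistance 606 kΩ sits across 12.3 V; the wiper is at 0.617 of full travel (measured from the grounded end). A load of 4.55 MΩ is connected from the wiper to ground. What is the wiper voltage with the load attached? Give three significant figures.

V ≈ 7.36 V

The wiper splits the pot into (1−α)R = 232.1 kΩ above and αR = 373.9 kΩ below.
Lower section ‖ load = 345.5 kΩ.
V_wiper = 12.3 × 345.5/(232.1 + 345.5) = 7.36 V.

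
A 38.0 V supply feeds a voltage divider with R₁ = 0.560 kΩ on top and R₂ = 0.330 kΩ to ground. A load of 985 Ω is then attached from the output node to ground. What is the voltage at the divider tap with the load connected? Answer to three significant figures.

V_out ≈ 11.6 V

The load sits in parallel with R₂: R₂‖R_L = (330 × 985) / (330 + 985) = 247.2 Ω.
V_out = 38.0 × 247.2 / (560 + 247.2) = 38.0 × 247.2/807.2 = 11.6 V.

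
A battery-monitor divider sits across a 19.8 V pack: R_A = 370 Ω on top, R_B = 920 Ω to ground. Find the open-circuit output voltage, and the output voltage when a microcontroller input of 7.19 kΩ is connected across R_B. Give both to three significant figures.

Unloaded: 14.1 V; loaded: 13.6 V

Open-circuit: V = 19.8 × 920/(370 + 920) = 14.1 V.
With the load, R_B becomes R_B‖R_L = 815.6 Ω, so V = 19.8 × 815.6/1186 = 13.6 V.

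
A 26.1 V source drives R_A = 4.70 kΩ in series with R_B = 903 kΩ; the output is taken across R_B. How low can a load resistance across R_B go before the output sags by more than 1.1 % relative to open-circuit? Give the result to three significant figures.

Output resistance R_th = R_A‖R_B = (4.70 × 903)/907.7 = 4.676 kΩ.
The fractional drop is R_th/(R_th + R_L); requiring this ≤ 0.0110 gives R_L ≥ R_th(1/0.0110 − 1) = 4.676 × 89.91 = 420 kΩ.

R_L(min) ≈ 420 kΩ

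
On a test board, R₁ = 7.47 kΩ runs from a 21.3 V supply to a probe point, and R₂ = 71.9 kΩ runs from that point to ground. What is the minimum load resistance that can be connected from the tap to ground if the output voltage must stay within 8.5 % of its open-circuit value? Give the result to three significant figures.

Output resistance R_th = R₁‖R₂ = (7.47 × 71.9)/79.37 = 6.767 kΩ.
The fractional drop is R_th/(R_th + R_L); requiring this ≤ 0.0850 gives R_L ≥ R_th(1/0.0850 − 1) = 6.767 × 10.76 = 72.8 kΩ.

R_L(min) ≈ 72.8 kΩ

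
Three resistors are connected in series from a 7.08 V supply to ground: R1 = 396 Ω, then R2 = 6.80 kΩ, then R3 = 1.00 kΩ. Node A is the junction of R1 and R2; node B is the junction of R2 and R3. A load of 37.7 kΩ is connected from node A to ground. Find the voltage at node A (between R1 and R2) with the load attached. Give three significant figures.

V ≈ 6.67 V

Below node A the series string R2+R3 = 7800 Ω sits in parallel with the 37700 Ω load: 6463 Ω.
V_A = 7.08 × 6463/(396 + 6463) = 6.67 V.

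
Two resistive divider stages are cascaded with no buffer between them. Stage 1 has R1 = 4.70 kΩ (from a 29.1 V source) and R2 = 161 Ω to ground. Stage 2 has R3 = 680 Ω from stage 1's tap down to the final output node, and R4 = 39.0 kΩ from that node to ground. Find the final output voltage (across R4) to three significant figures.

Stage 2 presents R3+R4 = 39680 Ω as a load on stage 1's tap.
Stage 1's lower leg becomes R2‖(R3+R4) = 160.3 Ω, so V_mid = 29.1 × 160.3/4860 = 0.9600 V.
Stage 2 is itself unloaded: V_out = V_mid × R4/(R3+R4) = 0.9600 × 39000/39680 = 0.944 V.

V_out ≈ 0.944 V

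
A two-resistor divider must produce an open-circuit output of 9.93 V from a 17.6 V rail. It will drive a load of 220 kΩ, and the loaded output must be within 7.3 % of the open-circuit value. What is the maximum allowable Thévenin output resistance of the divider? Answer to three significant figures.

Loading drop = R_th/(R_th + R_L) ≤ 0.0730, so R_th ≤ R_L · ε/(1−ε) = 220 kΩ × 0.0730/0.9270 = 17.3 kΩ.
(Any R1, R2 with R2/(R1+R2) = 0.564 and R1‖R2 ≤ 17.3 kΩ will meet the spec.)

R_th ≤ 17.3 kΩ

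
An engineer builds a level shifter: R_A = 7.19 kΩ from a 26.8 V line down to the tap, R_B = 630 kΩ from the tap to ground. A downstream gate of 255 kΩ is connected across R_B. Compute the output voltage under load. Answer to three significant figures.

The load sits in parallel with R_B: R_B‖R_L = (630 × 255) / (630 + 255) = 181.5 kΩ.
V_out = 26.8 × 181.5 / (7.19 + 181.5) = 26.8 × 181.5/188.7 = 25.8 V.

V_out ≈ 25.8 V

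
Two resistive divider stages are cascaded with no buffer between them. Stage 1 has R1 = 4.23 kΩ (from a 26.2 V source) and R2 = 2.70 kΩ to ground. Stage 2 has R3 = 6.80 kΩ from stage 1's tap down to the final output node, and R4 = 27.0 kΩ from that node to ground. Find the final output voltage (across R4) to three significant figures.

V_out ≈ 7.78 V

Stage 2 presents R3+R4 = 33.80 kΩ as a load on stage 1's tap.
Stage 1's lower leg becomes R2‖(R3+R4) = 2.500 kΩ, so V_mid = 26.2 × 2.500/6.730 = 9.733 V.
Stage 2 is itself unloaded: V_out = V_mid × R4/(R3+R4) = 9.733 × 27.0/33.80 = 7.78 V.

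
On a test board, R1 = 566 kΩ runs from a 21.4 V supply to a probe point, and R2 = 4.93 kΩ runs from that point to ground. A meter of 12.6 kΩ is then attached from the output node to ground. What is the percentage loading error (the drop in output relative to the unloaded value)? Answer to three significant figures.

The divider's output (Thévenin) resistance is R1‖R2 = 4.887 kΩ.
Fractional drop under load = R_th/(R_th + R_L) = 4.887 / (4.887 + 12.6) = 0.2795.
So the output falls by 27.9 %.

27.9 %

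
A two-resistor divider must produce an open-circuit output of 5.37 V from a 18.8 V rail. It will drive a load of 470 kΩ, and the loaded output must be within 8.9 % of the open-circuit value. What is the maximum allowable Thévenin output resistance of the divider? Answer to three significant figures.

Loading drop = R_th/(R_th + R_L) ≤ 0.0890, so R_th ≤ R_L · ε/(1−ε) = 470 kΩ × 0.0890/0.9110 = 45.9 kΩ.
(Any R1, R2 with R2/(R1+R2) = 0.286 and R1‖R2 ≤ 45.9 kΩ will meet the spec.)

R_th ≤ 45.9 kΩ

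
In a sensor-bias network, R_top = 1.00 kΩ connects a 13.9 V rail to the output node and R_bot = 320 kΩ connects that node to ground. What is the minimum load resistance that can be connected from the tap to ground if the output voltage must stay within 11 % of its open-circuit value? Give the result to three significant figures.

R_L(min) ≈ 8.07 kΩ

Output resistance R_th = R_top‖R_bot = (1000 × 320000)/321000 = 996.9 Ω.
The fractional drop is R_th/(R_th + R_L); requiring this ≤ 0.110 gives R_L ≥ R_th(1/0.110 − 1) = 996.9 × 8.091 = 8.07 kΩ.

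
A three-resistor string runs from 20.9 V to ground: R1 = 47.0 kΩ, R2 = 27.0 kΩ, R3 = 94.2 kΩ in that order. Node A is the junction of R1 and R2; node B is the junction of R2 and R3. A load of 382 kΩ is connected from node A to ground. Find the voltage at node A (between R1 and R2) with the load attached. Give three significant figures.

V ≈ 13.8 V

Below node A the series string R2+R3 = 121.2 kΩ sits in parallel with the 382 kΩ load: 92.01 kΩ.
V_A = 20.9 × 92.01/(47.0 + 92.01) = 13.8 V.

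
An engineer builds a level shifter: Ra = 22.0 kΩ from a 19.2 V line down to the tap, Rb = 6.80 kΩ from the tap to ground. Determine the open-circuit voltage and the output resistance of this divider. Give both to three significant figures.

V_th is the open-circuit tap voltage: 19.2 × 6.80/(22.0 + 6.80) = 4.53 V.
With the supply zeroed, Ra and Rb appear in parallel from the tap: R_th = Ra‖Rb = (22.0 × 6.80)/28.80 = 5.19 kΩ.

V_th = 4.53 V, R_th = 5.19 kΩ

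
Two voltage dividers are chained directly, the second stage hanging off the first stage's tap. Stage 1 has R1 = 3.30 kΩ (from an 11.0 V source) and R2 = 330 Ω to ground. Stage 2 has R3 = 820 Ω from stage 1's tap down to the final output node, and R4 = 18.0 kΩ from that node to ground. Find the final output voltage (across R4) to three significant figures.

Stage 2 presents R3+R4 = 18820 Ω as a load on stage 1's tap.
Stage 1's lower leg becomes R2‖(R3+R4) = 324.3 Ω, so V_mid = 11.0 × 324.3/3624 = 0.9843 V.
Stage 2 is itself unloaded: V_out = V_mid × R4/(R3+R4) = 0.9843 × 18000/18820 = 0.941 V.

V_out ≈ 0.941 V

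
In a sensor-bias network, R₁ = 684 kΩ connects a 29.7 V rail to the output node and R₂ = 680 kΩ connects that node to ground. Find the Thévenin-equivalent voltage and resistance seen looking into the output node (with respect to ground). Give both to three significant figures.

V_th is the open-circuit tap voltage: 29.7 × 680/(684 + 680) = 14.8 V.
With the supply zeroed, R₁ and R₂ appear in parallel from the tap: R_th = R₁‖R₂ = (684 × 680)/1364 = 341 kΩ.

V_th = 14.8 V, R_th = 341 kΩ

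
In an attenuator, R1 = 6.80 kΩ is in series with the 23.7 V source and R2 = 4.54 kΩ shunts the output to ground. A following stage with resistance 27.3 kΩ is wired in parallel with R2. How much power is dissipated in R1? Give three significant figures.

P ≈ 33.4 mW

Total resistance from the source is R1 + (R2‖R_L) = 10.69 kΩ, so I = 23.7/10.69 kΩ = 2.216 mA.
P = I²·R1 = (2.216 mA)² × 6.80 kΩ = 33.4 mW.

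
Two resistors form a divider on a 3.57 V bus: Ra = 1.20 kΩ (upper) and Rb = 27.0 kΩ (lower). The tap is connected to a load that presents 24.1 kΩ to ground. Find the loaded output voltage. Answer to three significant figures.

The load sits in parallel with Rb: Rb‖R_L = (27.0 × 24.1) / (27.0 + 24.1) = 12.73 kΩ.
V_out = 3.57 × 12.73 / (1.20 + 12.73) = 3.57 × 12.73/13.93 = 3.26 V.
(Unloaded it would have been 3.42 V.)

V_out ≈ 3.26 V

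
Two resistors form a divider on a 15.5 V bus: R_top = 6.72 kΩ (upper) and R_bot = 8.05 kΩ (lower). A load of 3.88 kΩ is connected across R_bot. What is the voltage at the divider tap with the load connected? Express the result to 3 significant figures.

V_out ≈ 4.35 V

The load sits in parallel with R_bot: R_bot‖R_L = (8.05 × 3.88) / (8.05 + 3.88) = 2.618 kΩ.
V_out = 15.5 × 2.618 / (6.72 + 2.618) = 15.5 × 2.618/9.338 = 4.35 V.
(Unloaded it would have been 8.45 V.)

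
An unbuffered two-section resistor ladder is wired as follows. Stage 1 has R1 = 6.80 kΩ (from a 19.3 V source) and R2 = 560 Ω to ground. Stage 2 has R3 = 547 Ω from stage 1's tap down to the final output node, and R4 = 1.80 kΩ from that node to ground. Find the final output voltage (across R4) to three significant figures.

Stage 2 presents R3+R4 = 2347 Ω as a load on stage 1's tap.
Stage 1's lower leg becomes R2‖(R3+R4) = 452.1 Ω, so V_mid = 19.3 × 452.1/7252 = 1.203 V.
Stage 2 is itself unloaded: V_out = V_mid × R4/(R3+R4) = 1.203 × 1800/2347 = 0.923 V.

V_out ≈ 0.923 V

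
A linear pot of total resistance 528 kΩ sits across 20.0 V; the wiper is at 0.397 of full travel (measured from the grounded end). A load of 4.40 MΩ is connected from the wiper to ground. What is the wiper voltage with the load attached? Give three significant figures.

The wiper splits the pot into (1−α)R = 318.4 kΩ above and αR = 209.6 kΩ below.
Lower section ‖ load = 200.1 kΩ.
V_wiper = 20.0 × 200.1/(318.4 + 200.1) = 7.72 V.

V ≈ 7.72 V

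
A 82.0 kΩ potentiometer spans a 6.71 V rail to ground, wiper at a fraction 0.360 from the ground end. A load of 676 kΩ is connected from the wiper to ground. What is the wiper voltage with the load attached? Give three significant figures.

The wiper splits the pot into (1−α)R = 52.48 kΩ above and αR = 29.52 kΩ below.
Lower section ‖ load = 28.28 kΩ.
V_wiper = 6.71 × 28.28/(52.48 + 28.28) = 2.35 V.

V ≈ 2.35 V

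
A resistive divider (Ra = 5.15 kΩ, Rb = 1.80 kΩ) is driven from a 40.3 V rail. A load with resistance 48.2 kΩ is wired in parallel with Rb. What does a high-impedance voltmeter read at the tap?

The load sits in parallel with Rb: Rb‖R_L = (1.80 × 48.2) / (1.80 + 48.2) = 1.735 kΩ.
V_out = 40.3 × 1.735 / (5.15 + 1.735) = 40.3 × 1.735/6.885 = 10.2 V.
(Unloaded it would have been 10.4 V.)

V_out ≈ 10.2 V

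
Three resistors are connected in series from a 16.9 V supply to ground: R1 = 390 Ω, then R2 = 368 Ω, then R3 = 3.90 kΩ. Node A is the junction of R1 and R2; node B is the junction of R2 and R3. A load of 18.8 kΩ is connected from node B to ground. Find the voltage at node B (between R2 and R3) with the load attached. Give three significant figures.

V ≈ 13.7 V

At node B, R3 is in parallel with the load: R3‖R_L = 3230 Ω.
Below node A the resistance is R2 + (R3‖R_L) = 3598 Ω, so V_A = 16.9 × 3598/3988 = 15.25 V.
Then V_B = V_A × (R3‖R_L)/(R2 + R3‖R_L) = 15.25 × 3230/3598 = 13.7 V.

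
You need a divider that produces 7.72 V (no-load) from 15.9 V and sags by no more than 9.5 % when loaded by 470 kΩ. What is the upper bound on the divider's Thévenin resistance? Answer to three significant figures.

R_th ≤ 49.3 kΩ

Loading drop = R_th/(R_th + R_L) ≤ 0.0950, so R_th ≤ R_L · ε/(1−ε) = 470 kΩ × 0.0950/0.9050 = 49.3 kΩ.
(Any R1, R2 with R2/(R1+R2) = 0.486 and R1‖R2 ≤ 49.3 kΩ will meet the spec.)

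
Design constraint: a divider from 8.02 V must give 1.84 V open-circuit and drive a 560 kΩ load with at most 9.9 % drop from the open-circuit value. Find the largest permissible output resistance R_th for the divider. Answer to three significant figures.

Loading drop = R_th/(R_th + R_L) ≤ 0.0990, so R_th ≤ R_L · ε/(1−ε) = 560 kΩ × 0.0990/0.9010 = 61.5 kΩ.
(Any R1, R2 with R2/(R1+R2) = 0.229 and R1‖R2 ≤ 61.5 kΩ will meet the spec.)

R_th ≤ 61.5 kΩ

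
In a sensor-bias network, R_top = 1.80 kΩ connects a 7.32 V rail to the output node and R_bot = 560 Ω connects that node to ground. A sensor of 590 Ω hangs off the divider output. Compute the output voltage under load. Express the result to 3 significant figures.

The load sits in parallel with R_bot: R_bot‖R_L = (560 × 590) / (560 + 590) = 287.3 Ω.
V_out = 7.32 × 287.3 / (1800 + 287.3) = 7.32 × 287.3/2087 = 1.01 V.
(Unloaded it would have been 1.74 V.)

V_out ≈ 1.01 V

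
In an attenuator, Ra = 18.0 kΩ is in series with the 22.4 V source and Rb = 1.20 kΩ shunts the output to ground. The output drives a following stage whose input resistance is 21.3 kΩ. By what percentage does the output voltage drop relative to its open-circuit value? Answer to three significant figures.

5.02 %

The divider's output (Thévenin) resistance is Ra‖Rb = 1.125 kΩ.
Fractional drop under load = R_th/(R_th + R_L) = 1.125 / (1.125 + 21.3) = 0.05017.
So the output falls by 5.02 %.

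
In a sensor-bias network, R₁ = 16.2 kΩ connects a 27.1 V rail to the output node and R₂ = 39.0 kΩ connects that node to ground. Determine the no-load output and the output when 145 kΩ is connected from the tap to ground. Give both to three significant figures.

Unloaded: 19.1 V; loaded: 17.7 V

Open-circuit: V = 27.1 × 39.0/(16.2 + 39.0) = 19.1 V.
With the load, R₂ becomes R₂‖R_L = 30.73 kΩ, so V = 27.1 × 30.73/46.93 = 17.7 V.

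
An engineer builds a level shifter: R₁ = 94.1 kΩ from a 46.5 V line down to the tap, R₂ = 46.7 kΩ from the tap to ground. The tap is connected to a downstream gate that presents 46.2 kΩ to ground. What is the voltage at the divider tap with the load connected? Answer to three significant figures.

The load sits in parallel with R₂: R₂‖R_L = (46.7 × 46.2) / (46.7 + 46.2) = 23.22 kΩ.
V_out = 46.5 × 23.22 / (94.1 + 23.22) = 46.5 × 23.22/117.3 = 9.20 V.
(Unloaded it would have been 15.4 V.)

V_out ≈ 9.20 V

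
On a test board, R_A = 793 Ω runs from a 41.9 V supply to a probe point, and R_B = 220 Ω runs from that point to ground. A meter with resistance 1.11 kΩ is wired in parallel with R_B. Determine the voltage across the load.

The load sits in parallel with R_B: R_B‖R_L = (220 × 1110) / (220 + 1110) = 183.6 Ω.
V_out = 41.9 × 183.6 / (793 + 183.6) = 41.9 × 183.6/976.6 = 7.88 V.
(Unloaded it would have been 9.10 V.)

V_out ≈ 7.88 V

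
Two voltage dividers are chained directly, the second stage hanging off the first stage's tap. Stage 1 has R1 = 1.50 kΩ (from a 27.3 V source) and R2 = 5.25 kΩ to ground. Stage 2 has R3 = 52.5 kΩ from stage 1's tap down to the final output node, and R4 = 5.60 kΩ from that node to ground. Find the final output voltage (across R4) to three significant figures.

Stage 2 presents R3+R4 = 58.10 kΩ as a load on stage 1's tap.
Stage 1's lower leg becomes R2‖(R3+R4) = 4.815 kΩ, so V_mid = 27.3 × 4.815/6.315 = 20.82 V.
Stage 2 is itself unloaded: V_out = V_mid × R4/(R3+R4) = 20.82 × 5.60/58.10 = 2.01 V.

V_out ≈ 2.01 V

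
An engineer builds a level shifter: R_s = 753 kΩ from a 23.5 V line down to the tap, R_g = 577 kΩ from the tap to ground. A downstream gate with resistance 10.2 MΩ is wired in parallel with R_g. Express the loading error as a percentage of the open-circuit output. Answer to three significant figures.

The divider's output (Thévenin) resistance is R_s‖R_g = 326.7 kΩ.
Fractional drop under load = R_th/(R_th + R_L) = 326.7 / (326.7 + 10200) = 0.03103.
So the output falls by 3.10 %.

3.10 %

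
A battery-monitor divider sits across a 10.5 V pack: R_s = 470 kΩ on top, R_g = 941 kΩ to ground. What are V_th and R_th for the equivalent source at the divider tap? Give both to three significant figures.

V_th is the open-circuit tap voltage: 10.5 × 941/(470 + 941) = 7.00 V.
With the supply zeroed, R_s and R_g appear in parallel from the tap: R_th = R_s‖R_g = (470 × 941)/1411 = 313 kΩ.

V_th = 7.00 V, R_th = 313 kΩ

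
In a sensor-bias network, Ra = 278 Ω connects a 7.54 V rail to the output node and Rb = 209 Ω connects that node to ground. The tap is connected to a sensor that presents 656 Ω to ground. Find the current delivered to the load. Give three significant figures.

I_L ≈ 4.17 mA

Rb‖R_L = 158.5 Ω; V_out = 7.54 × 158.5/436.5 = 2.738 V.
I_L = V_out / R_L = 2.738 / 656 Ω = 4.17 mA.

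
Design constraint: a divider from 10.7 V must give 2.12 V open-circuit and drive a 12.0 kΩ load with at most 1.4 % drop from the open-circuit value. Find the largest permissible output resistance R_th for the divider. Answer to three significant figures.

R_th ≤ 170 Ω

Loading drop = R_th/(R_th + R_L) ≤ 0.0140, so R_th ≤ R_L · ε/(1−ε) = 12.0 kΩ × 0.0140/0.9860 = 170 Ω.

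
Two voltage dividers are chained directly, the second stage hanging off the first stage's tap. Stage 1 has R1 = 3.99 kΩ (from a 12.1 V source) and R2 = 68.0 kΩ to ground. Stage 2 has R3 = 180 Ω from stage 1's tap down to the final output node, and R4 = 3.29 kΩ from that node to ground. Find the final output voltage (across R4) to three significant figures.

Stage 2 presents R3+R4 = 3470 Ω as a load on stage 1's tap.
Stage 1's lower leg becomes R2‖(R3+R4) = 3302 Ω, so V_mid = 12.1 × 3302/7292 = 5.479 V.
Stage 2 is itself unloaded: V_out = V_mid × R4/(R3+R4) = 5.479 × 3290/3470 = 5.19 V.

V_out ≈ 5.19 V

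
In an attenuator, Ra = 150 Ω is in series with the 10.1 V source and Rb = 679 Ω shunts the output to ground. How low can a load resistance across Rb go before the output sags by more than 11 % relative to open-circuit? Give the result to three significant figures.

R_L(min) ≈ 994 Ω

Output resistance R_th = Ra‖Rb = (150 × 679)/829.0 = 122.9 Ω.
The fractional drop is R_th/(R_th + R_L); requiring this ≤ 0.110 gives R_L ≥ R_th(1/0.110 − 1) = 122.9 × 8.091 = 994 Ω.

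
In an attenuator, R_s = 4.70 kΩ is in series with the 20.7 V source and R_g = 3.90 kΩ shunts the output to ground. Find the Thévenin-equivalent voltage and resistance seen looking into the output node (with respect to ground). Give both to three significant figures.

V_th = 9.39 V, R_th = 2.13 kΩ

V_th is the open-circuit tap voltage: 20.7 × 3.90/(4.70 + 3.90) = 9.39 V.
With the supply zeroed, R_s and R_g appear in parallel from the tap: R_th = R_s‖R_g = (4.70 × 3.90)/8.600 = 2.13 kΩ.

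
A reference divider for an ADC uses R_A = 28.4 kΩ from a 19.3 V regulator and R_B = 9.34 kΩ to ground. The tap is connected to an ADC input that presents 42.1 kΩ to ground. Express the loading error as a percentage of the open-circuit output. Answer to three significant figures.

14.3 %

Unloaded V = 19.3 × 9.34/37.74 = 4.7764 V.
Loaded: R_B‖R_L = 7.644 kΩ, giving V = 19.3 × 7.644/36.04 = 4.0931 V.
Drop = (4.7764 − 4.0931) / 4.7764 = 14.3 %.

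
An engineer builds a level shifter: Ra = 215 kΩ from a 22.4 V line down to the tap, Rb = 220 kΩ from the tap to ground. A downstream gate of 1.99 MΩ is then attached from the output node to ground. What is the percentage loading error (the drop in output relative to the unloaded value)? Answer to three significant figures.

The divider's output (Thévenin) resistance is Ra‖Rb = 108.7 kΩ.
Fractional drop under load = R_th/(R_th + R_L) = 108.7 / (108.7 + 1990) = 0.05181.
So the output falls by 5.18 %.

5.18 %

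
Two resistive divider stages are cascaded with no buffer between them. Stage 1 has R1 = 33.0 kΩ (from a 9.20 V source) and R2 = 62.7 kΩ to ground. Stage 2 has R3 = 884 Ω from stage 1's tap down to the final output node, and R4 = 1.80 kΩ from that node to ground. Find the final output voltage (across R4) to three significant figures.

Stage 2 presents R3+R4 = 2684 Ω as a load on stage 1's tap.
Stage 1's lower leg becomes R2‖(R3+R4) = 2574 Ω, so V_mid = 9.20 × 2574/35570 = 0.6656 V.
Stage 2 is itself unloaded: V_out = V_mid × R4/(R3+R4) = 0.6656 × 1800/2684 = 0.446 V.

V_out ≈ 0.446 V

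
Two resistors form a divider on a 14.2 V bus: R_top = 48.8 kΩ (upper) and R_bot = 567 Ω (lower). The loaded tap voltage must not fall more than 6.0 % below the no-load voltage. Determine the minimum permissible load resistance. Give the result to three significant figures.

Output resistance R_th = R_top‖R_bot = (48800 × 567)/49370 = 560.5 Ω.
The fractional drop is R_th/(R_th + R_L); requiring this ≤ 0.0600 gives R_L ≥ R_th(1/0.0600 − 1) = 560.5 × 15.67 = 8.78 kΩ.

R_L(min) ≈ 8.78 kΩ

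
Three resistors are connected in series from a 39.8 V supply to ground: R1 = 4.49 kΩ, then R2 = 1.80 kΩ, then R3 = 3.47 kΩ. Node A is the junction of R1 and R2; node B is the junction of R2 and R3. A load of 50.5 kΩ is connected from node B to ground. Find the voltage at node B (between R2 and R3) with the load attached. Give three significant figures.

At node B, R3 is in parallel with the load: R3‖R_L = 3.247 kΩ.
Below node A the resistance is R2 + (R3‖R_L) = 5.047 kΩ, so V_A = 39.8 × 5.047/9.537 = 21.06 V.
Then V_B = V_A × (R3‖R_L)/(R2 + R3‖R_L) = 21.06 × 3.247/5.047 = 13.6 V.

V ≈ 13.6 V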